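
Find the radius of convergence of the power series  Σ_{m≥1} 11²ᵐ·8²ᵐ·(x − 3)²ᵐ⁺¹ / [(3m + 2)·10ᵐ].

The ratio of consecutive coefficients is [(3m + 2)/(3(m+1) + 2)] · 121·64/10 → 3872/5.
Successive powers of (x − 3) differ by 2, so the series converges when |x − 3|² · 3872/5 < 1, i.e. |x − 3| < √(5/3872). So R = √10/88.

R = √10/88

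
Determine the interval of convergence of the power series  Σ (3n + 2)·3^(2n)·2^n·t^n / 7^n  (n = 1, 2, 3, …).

(-7/18, 7/18)

Apply the ratio test: |a_{n+1}| / |a_n| = [(3(n+1) + 2)/(3n + 2)] · 9·2/7, which tends to 18/7 as n → ∞.
The series converges when 18/7 · |t| < 1, giving R = 7/18.
Endpoint t = 7/18: the terms do not tend to 0, so the series diverges.
When t = -7/18, the n-th term does not approach 0; divergence by the term test.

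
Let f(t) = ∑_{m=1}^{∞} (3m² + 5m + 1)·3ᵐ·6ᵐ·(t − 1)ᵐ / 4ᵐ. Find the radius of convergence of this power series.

By the ratio test, |a_{m+1}/a_m| = [(3(m+1)² + 5(m+1) + 1)/(3m² + 5m + 1)] · 3·6/4 → 9/2.
Thus R = 1/(9/2) = 2/9.

R = 2/9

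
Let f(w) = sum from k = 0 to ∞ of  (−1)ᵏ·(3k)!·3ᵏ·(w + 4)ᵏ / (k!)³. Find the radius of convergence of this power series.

Apply the ratio test: |a_{k+1}| / |a_k| = (3k+1)·(3k+2)·(3k+3)/(k+1)³ · 3, which tends to 81 as k → ∞.
Convergence for |w + 4| · 81 < 1, i.e. |w + 4| < 1/81. So R = 1/81.

R = 1/81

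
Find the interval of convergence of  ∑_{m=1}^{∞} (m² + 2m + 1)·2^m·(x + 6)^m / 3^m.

By the ratio test, |a_{m+1}/a_m| = [((m+1)² + 2(m+1) + 1)/(m² + 2m + 1)] · 2/3 → 2/3.
The series converges when 2/3 · |x + 6| < 1, giving R = 3/2.
At x = -9/2: the m-th term does not approach 0; divergence by the term test.
Endpoint x = -15/2: the terms do not tend to 0, so the series diverges.

(-15/2, -9/2)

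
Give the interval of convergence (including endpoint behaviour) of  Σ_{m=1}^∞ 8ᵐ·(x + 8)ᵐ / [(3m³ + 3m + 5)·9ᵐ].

Apply the ratio test: |a_{m+1}| / |a_m| = [(3m³ + 3m + 5)/(3(m+1)³ + 3(m+1) + 5)] · 8/9, which tends to 8/9 as m → ∞.
Thus R = 1/(8/9) = 9/8.
When x = -55/8, the terms are on the order of 1/m³, so the series converges absolutely by comparison with the p-series (p = 3 > 1).
Endpoint x = -73/8: absolute convergence follows by limit comparison with Σ 1/m³.

[-73/8, -55/8]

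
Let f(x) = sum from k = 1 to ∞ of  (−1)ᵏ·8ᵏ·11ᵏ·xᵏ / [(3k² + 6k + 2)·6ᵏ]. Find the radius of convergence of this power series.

R = 3/44

By the ratio test, |a_{k+1}/a_k| = [(3k² + 6k + 2)/(3(k+1)² + 6(k+1) + 2)] · 8·11/6 → 44/3.
The series converges when 44/3 · |x| < 1, giving R = 3/44.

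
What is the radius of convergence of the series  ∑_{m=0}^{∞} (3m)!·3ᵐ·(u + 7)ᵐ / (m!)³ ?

Apply the ratio test: |a_{m+1}| / |a_m| = (3m+1)·(3m+2)·(3m+3)/(m+1)³ · 3, which tends to 81 as m → ∞.
Convergence for |u + 7| · 81 < 1, i.e. |u + 7| < 1/81. So R = 1/81.

R = 1/81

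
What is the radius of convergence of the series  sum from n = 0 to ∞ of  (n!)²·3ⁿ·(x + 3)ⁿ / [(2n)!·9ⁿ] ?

R = 12

Apply the ratio test: |a_{n+1}| / |a_n| = (n+1)²/[(2n+1)·(2n+2)] · 3/9, which tends to 1/12 as n → ∞.
Hence the series converges for |x + 3| < 1/(1/12) = 12, so the radius of convergence is 12.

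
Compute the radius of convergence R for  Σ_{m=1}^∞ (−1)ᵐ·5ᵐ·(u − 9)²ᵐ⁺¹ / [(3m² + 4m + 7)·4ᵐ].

By the ratio test, |a_{m+1}/a_m| = [(3m² + 4m + 7)/(3(m+1)² + 4(m+1) + 7)] · 5/4 → 5/4.
Successive powers of (u − 9) differ by 2, so the series converges when |u − 9|² · 5/4 < 1, i.e. |u − 9| < √(4/5). So R = 2√5/5.

R = 2√5/5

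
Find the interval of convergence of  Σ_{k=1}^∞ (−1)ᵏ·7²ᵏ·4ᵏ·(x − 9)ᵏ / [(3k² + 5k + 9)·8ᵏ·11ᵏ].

[419/49, 463/49]

By the ratio test, |a_{k+1}/a_k| = [(3k² + 5k + 9)/(3(k+1)² + 5(k+1) + 9)] · 49·4/(8·11) → 49/22.
Hence the series converges for |x − 9| < 1/(49/22) = 22/49, so the radius of convergence is 22/49.
Check x = 463/49: absolute convergence follows by limit comparison with Σ 1/k².
At x = 419/49: the series is dominated by a constant times Σ 1/k², which converges (p = 2 > 1).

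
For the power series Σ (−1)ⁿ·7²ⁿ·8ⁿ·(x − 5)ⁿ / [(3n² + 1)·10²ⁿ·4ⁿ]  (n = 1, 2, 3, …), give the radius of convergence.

R = 50/49

Ratio test: |a_{n+1}/a_n| = [(3n² + 1)/(3(n+1)² + 1)] · 49·8/(100·4) → 49/50 as n → ∞.
Hence the series converges for |x − 5| < 1/(49/50) = 50/49, so the radius of convergence is 50/49.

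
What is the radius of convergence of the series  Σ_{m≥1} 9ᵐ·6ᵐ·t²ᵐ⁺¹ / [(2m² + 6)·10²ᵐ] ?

R = 5√6/9

Ratio test: |a_{m+1}/a_m| = [(2m² + 6)/(2(m+1)² + 6)] · 9·6/100 → 27/50 as m → ∞.
Writing y = t², the series in y has radius 50/27, so |t| < √(50/27) and R = 5√6/9.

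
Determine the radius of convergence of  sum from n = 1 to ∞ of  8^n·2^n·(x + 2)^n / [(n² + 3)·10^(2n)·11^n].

Apply the ratio test: |a_{n+1}| / |a_n| = [(n² + 3)/((n+1)² + 3)] · 8·2/(100·11), which tends to 4/275 as n → ∞.
The series converges when 4/275 · |x + 2| < 1, giving R = 275/4.

R = 275/4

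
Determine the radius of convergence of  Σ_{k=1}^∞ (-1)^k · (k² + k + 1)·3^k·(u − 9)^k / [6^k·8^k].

The ratio of consecutive coefficients is [((k+1)² + (k+1) + 1)/(k² + k + 1)] · 3/(6·8) → 1/16.
Thus R = 1/(1/16) = 16.

R = 16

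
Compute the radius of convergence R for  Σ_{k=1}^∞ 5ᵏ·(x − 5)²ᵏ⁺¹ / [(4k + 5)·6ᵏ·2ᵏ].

Apply the ratio test: |a_{k+1}| / |a_k| = [(4k + 5)/(4(k+1) + 5)] · 5/(6·2), which tends to 5/12 as k → ∞.
Successive powers of (x − 5) differ by 2, so the series converges when |x − 5|² · 5/12 < 1, i.e. |x − 5| < √(12/5). So R = 2√15/5.

R = 2√15/5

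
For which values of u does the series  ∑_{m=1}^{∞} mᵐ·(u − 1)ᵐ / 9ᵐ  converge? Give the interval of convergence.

Applying the root test, |a_m|^(1/m) = m/9 → ∞.
The root grows without bound, so R = 0 (convergence only at u = 1).

{1}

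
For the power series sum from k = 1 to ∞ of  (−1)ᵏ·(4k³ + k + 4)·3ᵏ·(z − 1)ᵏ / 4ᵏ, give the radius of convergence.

R = 4/3

Apply the ratio test: |a_{k+1}| / |a_k| = [(4(k+1)³ + (k+1) + 4)/(4k³ + k + 4)] · 3/4, which tends to 3/4 as k → ∞.
Convergence for |z − 1| · 3/4 < 1, i.e. |z − 1| < 4/3. So R = 4/3.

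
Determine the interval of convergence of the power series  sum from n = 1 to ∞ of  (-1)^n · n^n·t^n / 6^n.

{0}

Applying the root test, |a_n|^(1/n) = n/6 → ∞.
The root grows without bound, so R = 0 (convergence only at t = 0).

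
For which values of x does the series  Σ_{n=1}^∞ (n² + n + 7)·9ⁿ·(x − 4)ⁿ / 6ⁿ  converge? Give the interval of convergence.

(10/3, 14/3)

By the ratio test, |a_{n+1}/a_n| = [((n+1)² + (n+1) + 7)/(n² + n + 7)] · 9/6 → 3/2.
The series converges when 3/2 · |x − 4| < 1, giving R = 2/3.
Endpoint x = 14/3: the terms have absolute value of order n², which does not tend to 0, so the series diverges by the divergence test.
At x = 10/3: the terms do not tend to 0, so the series diverges.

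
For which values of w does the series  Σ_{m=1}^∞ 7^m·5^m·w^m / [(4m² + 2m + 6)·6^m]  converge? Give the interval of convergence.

[-6/35, 6/35]

Apply the ratio test: |a_{m+1}| / |a_m| = [(4m² + 2m + 6)/(4(m+1)² + 2(m+1) + 6)] · 7·5/6, which tends to 35/6 as m → ∞.
Thus R = 1/(35/6) = 6/35.
When w = 6/35, the series is dominated by a constant times Σ 1/m², which converges (p = 2 > 1).
Check w = -6/35: the terms are on the order of 1/m², so the series converges absolutely by comparison with the p-series (p = 2 > 1).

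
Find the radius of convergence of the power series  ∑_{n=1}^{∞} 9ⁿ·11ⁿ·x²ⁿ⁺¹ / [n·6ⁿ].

Ratio test: |a_{n+1}/a_n| = [n/(n+1)] · 9·11/6 → 33/2 as n → ∞.
Since the exponent of x increases by 2 each term, convergence requires |x|² < 2/33, hence R = √66/33.

R = √66/33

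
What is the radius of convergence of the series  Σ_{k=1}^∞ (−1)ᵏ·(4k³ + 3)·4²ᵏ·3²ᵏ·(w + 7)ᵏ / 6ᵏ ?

Apply the ratio test: |a_{k+1}| / |a_k| = [(4(k+1)³ + 3)/(4k³ + 3)] · 16·9/6, which tends to 24 as k → ∞.
Convergence for |w + 7| · 24 < 1, i.e. |w + 7| < 1/24. So R = 1/24.

R = 1/24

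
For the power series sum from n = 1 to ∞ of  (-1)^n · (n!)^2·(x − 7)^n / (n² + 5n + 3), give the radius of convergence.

Apply the ratio test: |a_{n+1}| / |a_n| = (n+1)² · (n² + 5n + 3)/((n+1)² + 5(n+1) + 3), which tends to ∞ as n → ∞.
The terms grow without bound for any (x − 7) ≠ 0, so R = 0 (convergence only at x = 7).

R = 0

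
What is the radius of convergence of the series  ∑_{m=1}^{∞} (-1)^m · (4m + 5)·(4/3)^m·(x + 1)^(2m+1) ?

R = √3/2

Ratio test: |a_{m+1}/a_m| = [(4(m+1) + 5)/(4m + 5)] · 4/3 → 4/3 as m → ∞.
Successive powers of (x + 1) differ by 2, so the series converges when |x + 1|² · 4/3 < 1, i.e. |x + 1| < √(3/4). So R = √3/2.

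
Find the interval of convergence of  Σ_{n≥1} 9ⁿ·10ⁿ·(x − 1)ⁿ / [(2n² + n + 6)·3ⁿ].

[29/30, 31/30]

By the ratio test, |a_{n+1}/a_n| = [(2n² + n + 6)/(2(n+1)² + (n+1) + 6)] · 9·10/3 → 30.
The series converges when 30 · |x − 1| < 1, giving R = 1/30.
When x = 31/30, the terms are on the order of 1/n², so the series converges absolutely by comparison with the p-series (p = 2 > 1).
Check x = 29/30: the terms are on the order of 1/n², so the series converges absolutely by comparison with the p-series (p = 2 > 1).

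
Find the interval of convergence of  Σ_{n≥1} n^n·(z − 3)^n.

By the Cauchy root test, |a_n|^(1/n) = n → ∞.
The root grows without bound, so R = 0 (convergence only at z = 3).

{3}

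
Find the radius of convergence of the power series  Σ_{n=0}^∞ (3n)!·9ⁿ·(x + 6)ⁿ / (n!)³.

R = 1/243

The ratio of consecutive coefficients is (3n+1)·(3n+2)·(3n+3)/(n+1)³ · 9 → 243.
Hence the series converges for |x + 6| < 1/(243) = 1/243, so the radius of convergence is 1/243.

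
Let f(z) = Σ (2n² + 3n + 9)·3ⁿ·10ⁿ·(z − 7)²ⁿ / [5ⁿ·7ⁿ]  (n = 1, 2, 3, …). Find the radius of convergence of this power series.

By the ratio test, |a_{n+1}/a_n| = [(2(n+1)² + 3(n+1) + 9)/(2n² + 3n + 9)] · 3·10/(5·7) → 6/7.
Since the exponent of (z − 7) increases by 2 each term, convergence requires |z − 7|² < 7/6, hence R = √42/6.

R = √42/6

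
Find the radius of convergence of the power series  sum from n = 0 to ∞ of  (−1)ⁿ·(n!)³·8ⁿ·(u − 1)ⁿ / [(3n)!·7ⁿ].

R = 189/8

Ratio test: |a_{n+1}/a_n| = (n+1)³/[(3n+1)·(3n+2)·(3n+3)] · 8/7 → 8/189 as n → ∞.
The series converges when 8/189 · |u − 1| < 1, giving R = 189/8.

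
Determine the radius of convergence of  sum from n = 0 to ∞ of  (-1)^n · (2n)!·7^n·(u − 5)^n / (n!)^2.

R = 1/28

Apply the ratio test: |a_{n+1}| / |a_n| = (2n+1)·(2n+2)/(n+1)² · 7, which tends to 28 as n → ∞.
Thus R = 1/(28) = 1/28.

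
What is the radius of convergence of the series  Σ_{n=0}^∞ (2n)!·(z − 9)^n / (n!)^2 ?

The ratio of consecutive coefficients is (2n+1)·(2n+2)/(n+1)² → 4.
Convergence for |z − 9| · 4 < 1, i.e. |z − 9| < 1/4. So R = 1/4.

R = 1/4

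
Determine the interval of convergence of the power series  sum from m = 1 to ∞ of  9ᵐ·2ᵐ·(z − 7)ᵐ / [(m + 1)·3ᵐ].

By the ratio test, |a_{m+1}/a_m| = [(m + 1)/((m+1) + 1)] · 9·2/3 → 6.
The series converges when 6 · |z − 7| < 1, giving R = 1/6.
When z = 43/6, the terms are asymptotic to a nonzero constant times 1/m, so the series diverges by limit comparison with Σ 1/m.
Endpoint z = 41/6: the terms alternate in sign and decrease monotonically to 0 in absolute value (size ~ c/m), so the alternating series test gives convergence.

[41/6, 43/6)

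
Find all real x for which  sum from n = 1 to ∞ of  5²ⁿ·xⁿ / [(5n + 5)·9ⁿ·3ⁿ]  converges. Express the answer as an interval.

[-27/25, 27/25)

By the ratio test, |a_{n+1}/a_n| = [(5n + 5)/(5(n+1) + 5)] · 25/(9·3) → 25/27.
Thus R = 1/(25/27) = 27/25.
At x = 27/25: the terms behave like c/n; limit comparison with the harmonic series gives divergence.
When x = -27/25, the terms alternate in sign and decrease monotonically to 0 in absolute value (size ~ c/n), so the alternating series test gives convergence.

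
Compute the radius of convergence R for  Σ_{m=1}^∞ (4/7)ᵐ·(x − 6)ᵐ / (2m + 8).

R = 7/4

Ratio test: |a_{m+1}/a_m| = [(2m + 8)/(2(m+1) + 8)] · 4/7 → 4/7 as m → ∞.
Hence the series converges for |x − 6| < 1/(4/7) = 7/4, so the radius of convergence is 7/4.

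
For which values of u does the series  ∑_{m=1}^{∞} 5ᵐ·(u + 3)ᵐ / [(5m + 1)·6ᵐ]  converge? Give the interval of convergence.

By the ratio test, |a_{m+1}/a_m| = [(5m + 1)/(5(m+1) + 1)] · 5/6 → 5/6.
Hence the series converges for |u + 3| < 1/(5/6) = 6/5, so the radius of convergence is 6/5.
When u = -9/5, the terms behave like c/m; limit comparison with the harmonic series gives divergence.
When u = -21/5, convergence follows from the alternating series test (terms decrease monotonically to 0).

[-21/5, -9/5)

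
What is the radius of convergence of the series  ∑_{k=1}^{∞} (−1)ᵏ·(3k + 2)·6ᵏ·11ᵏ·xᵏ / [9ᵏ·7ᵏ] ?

R = 21/22

Apply the ratio test: |a_{k+1}| / |a_k| = [(3(k+1) + 2)/(3k + 2)] · 6·11/(9·7), which tends to 22/21 as k → ∞.
Convergence for |x| · 22/21 < 1, i.e. |x| < 21/22. So R = 21/22.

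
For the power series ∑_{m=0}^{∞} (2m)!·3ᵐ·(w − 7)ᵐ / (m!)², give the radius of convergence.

R = 1/12

Apply the ratio test: |a_{m+1}| / |a_m| = (2m+1)·(2m+2)/(m+1)² · 3, which tends to 12 as m → ∞.
Hence the series converges for |w − 7| < 1/(12) = 1/12, so the radius of convergence is 1/12.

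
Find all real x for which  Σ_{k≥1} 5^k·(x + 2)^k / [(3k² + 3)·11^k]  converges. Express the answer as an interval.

[-21/5, 1/5]

Ratio test: |a_{k+1}/a_k| = [(3k² + 3)/(3(k+1)² + 3)] · 5/11 → 5/11 as k → ∞.
Convergence for |x + 2| · 5/11 < 1, i.e. |x + 2| < 11/5. So R = 11/5.
When x = 1/5, the series is dominated by a constant times Σ 1/k², which converges (p = 2 > 1).
When x = -21/5, the series is dominated by a constant times Σ 1/k², which converges (p = 2 > 1).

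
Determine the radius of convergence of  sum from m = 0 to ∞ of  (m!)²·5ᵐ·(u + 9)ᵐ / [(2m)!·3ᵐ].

R = 12/5

By the ratio test, |a_{m+1}/a_m| = (m+1)²/[(2m+1)·(2m+2)] · 5/3 → 5/12.
Hence the series converges for |u + 9| < 1/(5/12) = 12/5, so the radius of convergence is 12/5.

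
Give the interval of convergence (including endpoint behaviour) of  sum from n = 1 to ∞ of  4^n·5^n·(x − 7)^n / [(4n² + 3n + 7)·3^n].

[137/20, 143/20]

By the ratio test, |a_{n+1}/a_n| = [(4n² + 3n + 7)/(4(n+1)² + 3(n+1) + 7)] · 4·5/3 → 20/3.
Hence the series converges for |x − 7| < 1/(20/3) = 3/20, so the radius of convergence is 3/20.
Endpoint x = 143/20: the terms are on the order of 1/n², so the series converges absolutely by comparison with the p-series (p = 2 > 1).
Check x = 137/20: absolute convergence follows by limit comparison with Σ 1/n².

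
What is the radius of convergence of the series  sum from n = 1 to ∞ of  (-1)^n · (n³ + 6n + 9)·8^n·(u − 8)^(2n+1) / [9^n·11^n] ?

The ratio of consecutive coefficients is [((n+1)³ + 6(n+1) + 9)/(n³ + 6n + 9)] · 8/(9·11) → 8/99.
Successive powers of (u − 8) differ by 2, so the series converges when |u − 8|² · 8/99 < 1, i.e. |u − 8| < √(99/8). So R = 3√22/4.

R = 3√22/4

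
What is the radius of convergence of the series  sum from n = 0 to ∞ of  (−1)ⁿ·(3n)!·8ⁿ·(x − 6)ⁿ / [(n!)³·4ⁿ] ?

By the ratio test, |a_{n+1}/a_n| = (3n+1)·(3n+2)·(3n+3)/(n+1)³ · 8/4 → 54.
The series converges when 54 · |x − 6| < 1, giving R = 1/54.

R = 1/54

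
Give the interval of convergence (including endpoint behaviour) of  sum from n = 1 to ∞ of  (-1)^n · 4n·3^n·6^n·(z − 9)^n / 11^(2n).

By the ratio test, |a_{n+1}/a_n| = [4(n+1)/4n] · 3·6/121 → 18/121.
Thus R = 1/(18/121) = 121/18.
At z = 283/18: the terms do not tend to 0, so the series diverges.
Endpoint z = 41/18: the n-th term does not approach 0; divergence by the term test.

(41/18, 283/18)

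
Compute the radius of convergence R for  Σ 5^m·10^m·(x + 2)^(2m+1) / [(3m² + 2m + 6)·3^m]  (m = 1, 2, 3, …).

R = √6/10

Apply the ratio test: |a_{m+1}| / |a_m| = [(3m² + 2m + 6)/(3(m+1)² + 2(m+1) + 6)] · 5·10/3, which tends to 50/3 as m → ∞.
Since the exponent of (x + 2) increases by 2 each term, convergence requires |x + 2|² < 3/50, hence R = √6/10.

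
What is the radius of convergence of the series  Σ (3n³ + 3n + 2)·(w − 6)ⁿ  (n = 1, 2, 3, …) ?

Ratio test: |a_{n+1}/a_n| = (3(n+1)³ + 3(n+1) + 2)/(3n³ + 3n + 2) → 1 as n → ∞.
So the series converges when |w − 6| < 1 and diverges when |w − 6| > 1; R = 1.

R = 1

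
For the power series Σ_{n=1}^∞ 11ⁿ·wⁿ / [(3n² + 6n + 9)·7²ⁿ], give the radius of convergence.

By the ratio test, |a_{n+1}/a_n| = [(3n² + 6n + 9)/(3(n+1)² + 6(n+1) + 9)] · 11/49 → 11/49.
Thus R = 1/(11/49) = 49/11.

R = 49/11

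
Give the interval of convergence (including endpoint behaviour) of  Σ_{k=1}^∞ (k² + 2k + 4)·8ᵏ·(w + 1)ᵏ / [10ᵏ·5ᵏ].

The ratio of consecutive coefficients is [((k+1)² + 2(k+1) + 4)/(k² + 2k + 4)] · 8/(10·5) → 4/25.
Convergence for |w + 1| · 4/25 < 1, i.e. |w + 1| < 25/4. So R = 25/4.
Endpoint w = 21/4: the k-th term does not approach 0; divergence by the term test.
At w = -29/4: the terms do not tend to 0, so the series diverges.

(-29/4, 21/4)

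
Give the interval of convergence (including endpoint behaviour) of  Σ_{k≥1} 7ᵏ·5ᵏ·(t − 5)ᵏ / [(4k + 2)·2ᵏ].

The ratio of consecutive coefficients is [(4k + 2)/(4(k+1) + 2)] · 7·5/2 → 35/2.
Hence the series converges for |t − 5| < 1/(35/2) = 2/35, so the radius of convergence is 2/35.
Check t = 177/35: comparison with the harmonic series Σ 1/k shows the series diverges.
Check t = 173/35: an alternating series whose terms decrease to 0 in absolute value, so it converges by the Leibniz criterion.

[173/35, 177/35)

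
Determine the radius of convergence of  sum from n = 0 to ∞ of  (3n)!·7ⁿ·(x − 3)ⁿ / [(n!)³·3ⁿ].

Ratio test: |a_{n+1}/a_n| = (3n+1)·(3n+2)·(3n+3)/(n+1)³ · 7/3 → 63 as n → ∞.
Convergence for |x − 3| · 63 < 1, i.e. |x − 3| < 1/63. So R = 1/63.

R = 1/63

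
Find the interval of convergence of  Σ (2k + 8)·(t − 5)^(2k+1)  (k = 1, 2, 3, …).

(4, 6)

By the ratio test, |a_{k+1}/a_k| = (2(k+1) + 8)/(2k + 8) → 1.
Writing y = (t − 5)², the series in y has radius 1, so |t − 5| < √(1) = 1 and R = 1.
At t = 6: the k-th term does not approach 0; divergence by the term test.
Check t = 4: the terms do not tend to 0, so the series diverges.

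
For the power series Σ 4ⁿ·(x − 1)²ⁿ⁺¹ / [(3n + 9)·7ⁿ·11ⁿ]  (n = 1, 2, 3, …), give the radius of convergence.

R = √77/2

The ratio of consecutive coefficients is [(3n + 9)/(3(n+1) + 9)] · 4/(7·11) → 4/77.
Writing y = (x − 1)², the series in y has radius 77/4, so |x − 1| < √(77/4) and R = √77/2.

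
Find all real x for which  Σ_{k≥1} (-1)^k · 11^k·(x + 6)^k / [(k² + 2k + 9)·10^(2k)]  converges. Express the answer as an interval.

[-166/11, 34/11]

Ratio test: |a_{k+1}/a_k| = [(k² + 2k + 9)/((k+1)² + 2(k+1) + 9)] · 11/100 → 11/100 as k → ∞.
The series converges when 11/100 · |x + 6| < 1, giving R = 100/11.
At x = 34/11: the series is dominated by a constant times Σ 1/k², which converges (p = 2 > 1).
Check x = -166/11: the terms are on the order of 1/k², so the series converges absolutely by comparison with the p-series (p = 2 > 1).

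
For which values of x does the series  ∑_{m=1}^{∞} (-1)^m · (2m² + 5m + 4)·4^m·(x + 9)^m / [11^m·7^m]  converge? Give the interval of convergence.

Apply the ratio test: |a_{m+1}| / |a_m| = [(2(m+1)² + 5(m+1) + 4)/(2m² + 5m + 4)] · 4/(11·7), which tends to 4/77 as m → ∞.
The series converges when 4/77 · |x + 9| < 1, giving R = 77/4.
When x = 41/4, the m-th term does not approach 0; divergence by the term test.
Check x = -113/4: the terms have absolute value of order m², which does not tend to 0, so the series diverges by the divergence test.

(-113/4, 41/4)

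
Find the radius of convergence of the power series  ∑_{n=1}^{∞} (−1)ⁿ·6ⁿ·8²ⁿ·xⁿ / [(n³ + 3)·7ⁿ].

R = 7/384

Ratio test: |a_{n+1}/a_n| = [(n³ + 3)/((n+1)³ + 3)] · 6·64/7 → 384/7 as n → ∞.
The series converges when 384/7 · |x| < 1, giving R = 7/384.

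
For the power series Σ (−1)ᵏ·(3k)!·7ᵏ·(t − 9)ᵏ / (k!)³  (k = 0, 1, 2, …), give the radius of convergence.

R = 1/189

By the ratio test, |a_{k+1}/a_k| = (3k+1)·(3k+2)·(3k+3)/(k+1)³ · 7 → 189.
Convergence for |t − 9| · 189 < 1, i.e. |t − 9| < 1/189. So R = 1/189.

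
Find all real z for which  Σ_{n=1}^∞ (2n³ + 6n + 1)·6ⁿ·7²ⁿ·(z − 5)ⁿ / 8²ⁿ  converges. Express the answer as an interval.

By the ratio test, |a_{n+1}/a_n| = [(2(n+1)³ + 6(n+1) + 1)/(2n³ + 6n + 1)] · 6·49/64 → 147/32.
Convergence for |z − 5| · 147/32 < 1, i.e. |z − 5| < 32/147. So R = 32/147.
Check z = 767/147: the terms have absolute value of order n³, which does not tend to 0, so the series diverges by the divergence test.
Check z = 703/147: the n-th term does not approach 0; divergence by the term test.

(703/147, 767/147)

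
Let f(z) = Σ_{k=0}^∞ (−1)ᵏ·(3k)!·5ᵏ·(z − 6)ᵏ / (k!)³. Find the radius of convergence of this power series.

R = 1/135

By the ratio test, |a_{k+1}/a_k| = (3k+1)·(3k+2)·(3k+3)/(k+1)³ · 5 → 135.
Hence the series converges for |z − 6| < 1/(135) = 1/135, so the radius of convergence is 1/135.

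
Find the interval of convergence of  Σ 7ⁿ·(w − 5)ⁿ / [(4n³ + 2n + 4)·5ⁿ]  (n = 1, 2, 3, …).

Apply the ratio test: |a_{n+1}| / |a_n| = [(4n³ + 2n + 4)/(4(n+1)³ + 2(n+1) + 4)] · 7/5, which tends to 7/5 as n → ∞.
Hence the series converges for |w − 5| < 1/(7/5) = 5/7, so the radius of convergence is 5/7.
At w = 40/7: the series is dominated by a constant times Σ 1/n³, which converges (p = 3 > 1).
When w = 30/7, the series is dominated by a constant times Σ 1/n³, which converges (p = 3 > 1).

[30/7, 40/7]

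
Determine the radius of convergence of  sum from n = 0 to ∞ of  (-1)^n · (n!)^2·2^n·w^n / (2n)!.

R = 2

The ratio of consecutive coefficients is (n+1)²/[(2n+1)·(2n+2)] · 2 → 1/2.
Convergence for |w| · 1/2 < 1, i.e. |w| < 2. So R = 2.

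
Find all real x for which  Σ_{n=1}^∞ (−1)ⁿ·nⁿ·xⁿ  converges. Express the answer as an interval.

{0}

Applying the root test, |a_n|^(1/n) = n → ∞.
Since the n-th root of |a_n| is unbounded, the series converges only at x = 0; R = 0.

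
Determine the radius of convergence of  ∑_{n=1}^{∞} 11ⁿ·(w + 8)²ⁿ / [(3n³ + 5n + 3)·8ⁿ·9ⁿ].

Apply the ratio test: |a_{n+1}| / |a_n| = [(3n³ + 5n + 3)/(3(n+1)³ + 5(n+1) + 3)] · 11/(8·9), which tends to 11/72 as n → ∞.
Since the exponent of (w + 8) increases by 2 each term, convergence requires |w + 8|² < 72/11, hence R = 6√22/11.

R = 6√22/11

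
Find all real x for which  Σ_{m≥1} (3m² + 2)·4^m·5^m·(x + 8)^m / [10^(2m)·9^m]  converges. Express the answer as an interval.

(-53, 37)

Ratio test: |a_{m+1}/a_m| = [(3(m+1)² + 2)/(3m² + 2)] · 4·5/(100·9) → 1/45 as m → ∞.
Hence the series converges for |x + 8| < 1/(1/45) = 45, so the radius of convergence is 45.
Endpoint x = 37: the m-th term does not approach 0; divergence by the term test.
At x = -53: the m-th term does not approach 0; divergence by the term test.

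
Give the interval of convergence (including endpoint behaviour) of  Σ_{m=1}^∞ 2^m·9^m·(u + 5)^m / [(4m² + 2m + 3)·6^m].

By the ratio test, |a_{m+1}/a_m| = [(4m² + 2m + 3)/(4(m+1)² + 2(m+1) + 3)] · 2·9/6 → 3.
The series converges when 3 · |u + 5| < 1, giving R = 1/3.
At u = -14/3: the series is dominated by a constant times Σ 1/m², which converges (p = 2 > 1).
Endpoint u = -16/3: the series is dominated by a constant times Σ 1/m², which converges (p = 2 > 1).

[-16/3, -14/3]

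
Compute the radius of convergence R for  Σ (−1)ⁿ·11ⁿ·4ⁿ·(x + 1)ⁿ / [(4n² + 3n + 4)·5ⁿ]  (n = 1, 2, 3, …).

R = 5/44

By the ratio test, |a_{n+1}/a_n| = [(4n² + 3n + 4)/(4(n+1)² + 3(n+1) + 4)] · 11·4/5 → 44/5.
Convergence for |x + 1| · 44/5 < 1, i.e. |x + 1| < 5/44. So R = 5/44.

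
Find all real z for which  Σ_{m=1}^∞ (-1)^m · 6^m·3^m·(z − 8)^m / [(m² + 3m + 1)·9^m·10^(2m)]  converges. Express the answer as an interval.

By the ratio test, |a_{m+1}/a_m| = [(m² + 3m + 1)/((m+1)² + 3(m+1) + 1)] · 6·3/(9·100) → 1/50.
Thus R = 1/(1/50) = 50.
Check z = 58: absolute convergence follows by limit comparison with Σ 1/m².
When z = -42, the series is dominated by a constant times Σ 1/m², which converges (p = 2 > 1).

[-42, 58]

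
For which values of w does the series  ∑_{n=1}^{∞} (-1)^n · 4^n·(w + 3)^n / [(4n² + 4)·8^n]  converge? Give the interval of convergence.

Ratio test: |a_{n+1}/a_n| = [(4n² + 4)/(4(n+1)² + 4)] · 4/8 → 1/2 as n → ∞.
Convergence for |w + 3| · 1/2 < 1, i.e. |w + 3| < 2. So R = 2.
Check w = -1: absolute convergence follows by limit comparison with Σ 1/n².
Check w = -5: absolute convergence follows by limit comparison with Σ 1/n².

[-5, -1]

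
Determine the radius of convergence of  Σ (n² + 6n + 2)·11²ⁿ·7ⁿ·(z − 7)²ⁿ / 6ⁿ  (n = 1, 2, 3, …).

R = √42/77

Ratio test: |a_{n+1}/a_n| = [((n+1)² + 6(n+1) + 2)/(n² + 6n + 2)] · 121·7/6 → 847/6 as n → ∞.
Successive powers of (z − 7) differ by 2, so the series converges when |z − 7|² · 847/6 < 1, i.e. |z − 7| < √(6/847). So R = √42/77.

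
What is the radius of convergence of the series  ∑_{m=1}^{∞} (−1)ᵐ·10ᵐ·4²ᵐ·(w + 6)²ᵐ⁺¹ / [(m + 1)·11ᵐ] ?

R = √110/40

Ratio test: |a_{m+1}/a_m| = [(m + 1)/((m+1) + 1)] · 10·16/11 → 160/11 as m → ∞.
Since the exponent of (w + 6) increases by 2 each term, convergence requires |w + 6|² < 11/160, hence R = √110/40.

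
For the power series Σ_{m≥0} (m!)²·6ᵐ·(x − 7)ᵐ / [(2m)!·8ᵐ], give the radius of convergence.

Ratio test: |a_{m+1}/a_m| = (m+1)²/[(2m+1)·(2m+2)] · 6/8 → 3/16 as m → ∞.
The series converges when 3/16 · |x − 7| < 1, giving R = 16/3.

R = 16/3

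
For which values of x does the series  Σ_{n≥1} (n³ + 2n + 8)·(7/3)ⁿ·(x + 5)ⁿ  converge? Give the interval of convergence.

Apply the ratio test: |a_{n+1}| / |a_n| = [((n+1)³ + 2(n+1) + 8)/(n³ + 2n + 8)] · 7/3, which tends to 7/3 as n → ∞.
Thus R = 1/(7/3) = 3/7.
Endpoint x = -32/7: the terms have absolute value of order n³, which does not tend to 0, so the series diverges by the divergence test.
Endpoint x = -38/7: the n-th term does not approach 0; divergence by the term test.

(-38/7, -32/7)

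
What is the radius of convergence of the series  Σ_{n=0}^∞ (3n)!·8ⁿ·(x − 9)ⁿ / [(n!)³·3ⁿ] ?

Apply the ratio test: |a_{n+1}| / |a_n| = (3n+1)·(3n+2)·(3n+3)/(n+1)³ · 8/3, which tends to 72 as n → ∞.
Convergence for |x − 9| · 72 < 1, i.e. |x − 9| < 1/72. So R = 1/72.

R = 1/72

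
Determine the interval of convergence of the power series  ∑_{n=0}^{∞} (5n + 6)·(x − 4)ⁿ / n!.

(−∞, ∞)

Apply the ratio test: |a_{n+1}| / |a_n| = (5(n+1) + 6)/(5n + 6) · 1/(n+1), which tends to 0 as n → ∞.
The limit is 0, so the series converges for all x; R = ∞.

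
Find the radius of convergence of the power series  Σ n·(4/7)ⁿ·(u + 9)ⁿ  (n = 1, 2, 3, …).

By the ratio test, |a_{n+1}/a_n| = [(n+1)/n] · 4/7 → 4/7.
Hence the series converges for |u + 9| < 1/(4/7) = 7/4, so the radius of convergence is 7/4.

R = 7/4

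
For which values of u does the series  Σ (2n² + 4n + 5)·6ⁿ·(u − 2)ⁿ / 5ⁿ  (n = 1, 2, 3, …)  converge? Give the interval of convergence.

Ratio test: |a_{n+1}/a_n| = [(2(n+1)² + 4(n+1) + 5)/(2n² + 4n + 5)] · 6/5 → 6/5 as n → ∞.
The series converges when 6/5 · |u − 2| < 1, giving R = 5/6.
Check u = 17/6: the terms do not tend to 0, so the series diverges.
Endpoint u = 7/6: the terms have absolute value of order n², which does not tend to 0, so the series diverges by the divergence test.

(7/6, 17/6)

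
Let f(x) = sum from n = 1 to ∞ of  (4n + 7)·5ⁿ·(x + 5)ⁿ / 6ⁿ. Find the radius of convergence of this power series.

Ratio test: |a_{n+1}/a_n| = [(4(n+1) + 7)/(4n + 7)] · 5/6 → 5/6 as n → ∞.
The series converges when 5/6 · |x + 5| < 1, giving R = 6/5.

R = 6/5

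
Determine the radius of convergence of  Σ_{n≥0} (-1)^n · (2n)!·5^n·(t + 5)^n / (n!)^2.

R = 1/20

Apply the ratio test: |a_{n+1}| / |a_n| = (2n+1)·(2n+2)/(n+1)² · 5, which tends to 20 as n → ∞.
Thus R = 1/(20) = 1/20.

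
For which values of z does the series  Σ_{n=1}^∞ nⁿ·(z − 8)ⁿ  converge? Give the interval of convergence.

{8}

Root test: |a_n|^(1/n) = n → ∞.
Since the n-th root of |a_n| is unbounded, the series converges only at z = 8; R = 0.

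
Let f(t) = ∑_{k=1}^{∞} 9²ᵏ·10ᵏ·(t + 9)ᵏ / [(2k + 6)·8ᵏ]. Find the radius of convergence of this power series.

Ratio test: |a_{k+1}/a_k| = [(2k + 6)/(2(k+1) + 6)] · 81·10/8 → 405/4 as k → ∞.
The series converges when 405/4 · |t + 9| < 1, giving R = 4/405.

R = 4/405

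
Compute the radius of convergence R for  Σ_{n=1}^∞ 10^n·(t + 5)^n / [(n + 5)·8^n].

R = 4/5

The ratio of consecutive coefficients is [(n + 5)/((n+1) + 5)] · 10/8 → 5/4.
Convergence for |t + 5| · 5/4 < 1, i.e. |t + 5| < 4/5. So R = 4/5.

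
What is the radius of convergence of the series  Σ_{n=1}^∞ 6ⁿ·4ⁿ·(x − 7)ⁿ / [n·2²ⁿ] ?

Ratio test: |a_{n+1}/a_n| = [n/(n+1)] · 6·4/4 → 6 as n → ∞.
Thus R = 1/(6) = 1/6.

R = 1/6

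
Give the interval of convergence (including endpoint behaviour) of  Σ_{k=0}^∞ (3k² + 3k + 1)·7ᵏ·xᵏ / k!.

The ratio of consecutive coefficients is (3(k+1)² + 3(k+1) + 1)/(3k² + 3k + 1) · 7 · 1/(k+1) → 0.
Since the limit is 0 < 1 for every x, the series converges on all of ℝ and R = ∞.

(−∞, ∞)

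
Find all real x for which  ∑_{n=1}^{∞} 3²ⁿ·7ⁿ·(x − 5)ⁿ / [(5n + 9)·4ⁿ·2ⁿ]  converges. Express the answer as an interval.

[307/63, 323/63)

Apply the ratio test: |a_{n+1}| / |a_n| = [(5n + 9)/(5(n+1) + 9)] · 9·7/(4·2), which tends to 63/8 as n → ∞.
The series converges when 63/8 · |x − 5| < 1, giving R = 8/63.
At x = 323/63: the terms behave like c/n; limit comparison with the harmonic series gives divergence.
At x = 307/63: convergence follows from the alternating series test (terms decrease monotonically to 0).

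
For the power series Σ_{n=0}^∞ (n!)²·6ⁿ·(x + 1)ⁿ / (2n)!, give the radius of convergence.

R = 2/3

Ratio test: |a_{n+1}/a_n| = (n+1)²/[(2n+1)·(2n+2)] · 6 → 3/2 as n → ∞.
Convergence for |x + 1| · 3/2 < 1, i.e. |x + 1| < 2/3. So R = 2/3.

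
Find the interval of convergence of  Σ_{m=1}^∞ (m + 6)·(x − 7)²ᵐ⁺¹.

(6, 8)

Ratio test: |a_{m+1}/a_m| = ((m+1) + 6)/(m + 6) → 1 as m → ∞.
Successive powers of (x − 7) differ by 2, so the series converges when |x − 7|² · 1 < 1, i.e. |x − 7| < √(1) = 1. So R = 1.
Endpoint x = 8: the m-th term does not approach 0; divergence by the term test.
At x = 6: the terms do not tend to 0, so the series diverges.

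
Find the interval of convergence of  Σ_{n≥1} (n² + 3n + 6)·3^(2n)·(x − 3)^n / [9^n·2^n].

(1, 5)

Ratio test: |a_{n+1}/a_n| = [((n+1)² + 3(n+1) + 6)/(n² + 3n + 6)] · 9/(9·2) → 1/2 as n → ∞.
Thus R = 1/(1/2) = 2.
At x = 5: the terms do not tend to 0, so the series diverges.
Endpoint x = 1: the terms have absolute value of order n², which does not tend to 0, so the series diverges by the divergence test.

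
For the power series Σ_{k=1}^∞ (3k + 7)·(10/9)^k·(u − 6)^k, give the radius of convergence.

By the ratio test, |a_{k+1}/a_k| = [(3(k+1) + 7)/(3k + 7)] · 10/9 → 10/9.
Hence the series converges for |u − 6| < 1/(10/9) = 9/10, so the radius of convergence is 9/10.

R = 9/10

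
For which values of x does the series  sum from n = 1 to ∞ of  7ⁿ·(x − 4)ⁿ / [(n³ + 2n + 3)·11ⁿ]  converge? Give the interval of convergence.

[17/7, 39/7]

The ratio of consecutive coefficients is [(n³ + 2n + 3)/((n+1)³ + 2(n+1) + 3)] · 7/11 → 7/11.
Hence the series converges for |x − 4| < 1/(7/11) = 11/7, so the radius of convergence is 11/7.
When x = 39/7, the series is dominated by a constant times Σ 1/n³, which converges (p = 3 > 1).
When x = 17/7, the terms are on the order of 1/n³, so the series converges absolutely by comparison with the p-series (p = 3 > 1).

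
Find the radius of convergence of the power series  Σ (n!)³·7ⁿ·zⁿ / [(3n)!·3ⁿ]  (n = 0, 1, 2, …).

By the ratio test, |a_{n+1}/a_n| = (n+1)³/[(3n+1)·(3n+2)·(3n+3)] · 7/3 → 7/81.
Convergence for |z| · 7/81 < 1, i.e. |z| < 81/7. So R = 81/7.

R = 81/7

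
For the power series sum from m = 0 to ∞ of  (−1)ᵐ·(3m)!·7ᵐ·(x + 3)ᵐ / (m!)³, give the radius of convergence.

Apply the ratio test: |a_{m+1}| / |a_m| = (3m+1)·(3m+2)·(3m+3)/(m+1)³ · 7, which tends to 189 as m → ∞.
Hence the series converges for |x + 3| < 1/(189) = 1/189, so the radius of convergence is 1/189.

R = 1/189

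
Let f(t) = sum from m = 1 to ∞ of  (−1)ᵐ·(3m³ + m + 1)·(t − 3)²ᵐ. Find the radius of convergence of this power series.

R = 1

By the ratio test, |a_{m+1}/a_m| = (3(m+1)³ + (m+1) + 1)/(3m³ + m + 1) → 1.
Since the exponent of (t − 3) increases by 2 each term, convergence requires |t − 3|² < 1, hence R = 1.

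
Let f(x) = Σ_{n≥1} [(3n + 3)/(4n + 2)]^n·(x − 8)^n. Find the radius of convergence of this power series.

R = 4/3

Applying the root test, |a_n|^(1/n) = (3n + 3)/(4n + 2) → 3/4.
The series converges when 3/4 · |x − 8| < 1, giving R = 4/3.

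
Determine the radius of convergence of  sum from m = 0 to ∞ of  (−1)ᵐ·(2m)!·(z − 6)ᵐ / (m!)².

R = 1/4

The ratio of consecutive coefficients is (2m+1)·(2m+2)/(m+1)² → 4.
Hence the series converges for |z − 6| < 1/(4) = 1/4, so the radius of convergence is 1/4.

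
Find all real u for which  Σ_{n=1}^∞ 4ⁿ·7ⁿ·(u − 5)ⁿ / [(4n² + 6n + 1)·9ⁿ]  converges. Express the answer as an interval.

[131/28, 149/28]

Ratio test: |a_{n+1}/a_n| = [(4n² + 6n + 1)/(4(n+1)² + 6(n+1) + 1)] · 4·7/9 → 28/9 as n → ∞.
The series converges when 28/9 · |u − 5| < 1, giving R = 9/28.
At u = 149/28: the series is dominated by a constant times Σ 1/n², which converges (p = 2 > 1).
Check u = 131/28: the series is dominated by a constant times Σ 1/n², which converges (p = 2 > 1).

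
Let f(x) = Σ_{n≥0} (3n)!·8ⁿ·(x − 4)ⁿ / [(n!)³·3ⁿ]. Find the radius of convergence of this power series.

R = 1/72

Ratio test: |a_{n+1}/a_n| = (3n+1)·(3n+2)·(3n+3)/(n+1)³ · 8/3 → 72 as n → ∞.
The series converges when 72 · |x − 4| < 1, giving R = 1/72.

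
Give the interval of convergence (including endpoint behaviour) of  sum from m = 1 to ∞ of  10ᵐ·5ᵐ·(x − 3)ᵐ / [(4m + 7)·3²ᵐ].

[141/50, 159/50)

By the ratio test, |a_{m+1}/a_m| = [(4m + 7)/(4(m+1) + 7)] · 10·5/9 → 50/9.
The series converges when 50/9 · |x − 3| < 1, giving R = 9/50.
Endpoint x = 159/50: comparison with the harmonic series Σ 1/m shows the series diverges.
Check x = 141/50: the terms alternate in sign and decrease monotonically to 0 in absolute value (size ~ c/m), so the alternating series test gives convergence.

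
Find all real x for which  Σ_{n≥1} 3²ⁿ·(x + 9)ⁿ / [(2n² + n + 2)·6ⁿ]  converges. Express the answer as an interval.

The ratio of consecutive coefficients is [(2n² + n + 2)/(2(n+1)² + (n+1) + 2)] · 9/6 → 3/2.
The series converges when 3/2 · |x + 9| < 1, giving R = 2/3.
Check x = -25/3: absolute convergence follows by limit comparison with Σ 1/n².
When x = -29/3, the series is dominated by a constant times Σ 1/n², which converges (p = 2 > 1).

[-29/3, -25/3]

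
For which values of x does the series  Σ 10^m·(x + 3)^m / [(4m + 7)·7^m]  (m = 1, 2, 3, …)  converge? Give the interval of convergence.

[-37/10, -23/10)

The ratio of consecutive coefficients is [(4m + 7)/(4(m+1) + 7)] · 10/7 → 10/7.
The series converges when 10/7 · |x + 3| < 1, giving R = 7/10.
At x = -23/10: the terms behave like c/m; limit comparison with the harmonic series gives divergence.
When x = -37/10, an alternating series whose terms decrease to 0 in absolute value, so it converges by the Leibniz criterion.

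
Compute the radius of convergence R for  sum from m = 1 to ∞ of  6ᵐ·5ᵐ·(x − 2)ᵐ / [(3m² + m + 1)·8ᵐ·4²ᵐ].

Ratio test: |a_{m+1}/a_m| = [(3m² + m + 1)/(3(m+1)² + (m+1) + 1)] · 6·5/(8·16) → 15/64 as m → ∞.
Thus R = 1/(15/64) = 64/15.

R = 64/15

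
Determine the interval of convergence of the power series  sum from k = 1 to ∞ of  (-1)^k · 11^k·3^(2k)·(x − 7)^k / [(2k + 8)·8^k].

(685/99, 701/99]

The ratio of consecutive coefficients is [(2k + 8)/(2(k+1) + 8)] · 11·9/8 → 99/8.
Thus R = 1/(99/8) = 8/99.
Check x = 701/99: an alternating series whose terms decrease to 0 in absolute value, so it converges by the Leibniz criterion.
At x = 685/99: comparison with the harmonic series Σ 1/k shows the series diverges.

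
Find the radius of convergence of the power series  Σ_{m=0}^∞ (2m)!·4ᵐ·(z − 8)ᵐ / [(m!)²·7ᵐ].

R = 7/16

Apply the ratio test: |a_{m+1}| / |a_m| = (2m+1)·(2m+2)/(m+1)² · 4/7, which tends to 16/7 as m → ∞.
The series converges when 16/7 · |z − 8| < 1, giving R = 7/16.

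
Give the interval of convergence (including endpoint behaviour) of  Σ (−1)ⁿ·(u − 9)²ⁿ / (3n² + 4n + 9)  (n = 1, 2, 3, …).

[8, 10]

The ratio of consecutive coefficients is (3n² + 4n + 9)/(3(n+1)² + 4(n+1) + 9) → 1.
Writing y = (u − 9)², the series in y has radius 1, so |u − 9| < √(1) = 1 and R = 1.
Check u = 10: the series is dominated by a constant times Σ 1/n², which converges (p = 2 > 1).
When u = 8, the terms are on the order of 1/n², so the series converges absolutely by comparison with the p-series (p = 2 > 1).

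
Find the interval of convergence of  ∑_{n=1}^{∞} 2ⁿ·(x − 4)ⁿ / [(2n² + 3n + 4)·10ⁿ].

By the ratio test, |a_{n+1}/a_n| = [(2n² + 3n + 4)/(2(n+1)² + 3(n+1) + 4)] · 2/10 → 1/5.
Hence the series converges for |x − 4| < 1/(1/5) = 5, so the radius of convergence is 5.
Check x = 9: absolute convergence follows by limit comparison with Σ 1/n².
When x = -1, the series is dominated by a constant times Σ 1/n², which converges (p = 2 > 1).

[-1, 9]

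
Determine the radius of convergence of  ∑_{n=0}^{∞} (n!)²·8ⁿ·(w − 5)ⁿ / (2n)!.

R = 1/2

Apply the ratio test: |a_{n+1}| / |a_n| = (n+1)²/[(2n+1)·(2n+2)] · 8, which tends to 2 as n → ∞.
The series converges when 2 · |w − 5| < 1, giving R = 1/2.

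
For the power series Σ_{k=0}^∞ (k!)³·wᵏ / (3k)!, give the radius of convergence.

Apply the ratio test: |a_{k+1}| / |a_k| = (k+1)³/[(3k+1)·(3k+2)·(3k+3)], which tends to 1/27 as k → ∞.
Thus R = 1/(1/27) = 27.

R = 27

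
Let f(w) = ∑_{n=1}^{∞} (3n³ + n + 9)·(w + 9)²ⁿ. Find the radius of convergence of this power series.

Apply the ratio test: |a_{n+1}| / |a_n| = (3(n+1)³ + (n+1) + 9)/(3n³ + n + 9), which tends to 1 as n → ∞.
Successive powers of (w + 9) differ by 2, so the series converges when |w + 9|² · 1 < 1, i.e. |w + 9| < √(1) = 1. So R = 1.

R = 1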